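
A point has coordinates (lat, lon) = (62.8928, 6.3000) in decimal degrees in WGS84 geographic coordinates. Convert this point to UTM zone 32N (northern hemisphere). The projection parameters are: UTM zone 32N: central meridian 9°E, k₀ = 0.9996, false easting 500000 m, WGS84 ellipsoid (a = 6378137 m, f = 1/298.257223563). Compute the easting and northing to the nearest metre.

Zone 32 central meridian λ₀ = 6×32 − 183 = 9°; Δλ = -2.7000°.
Transverse Mercator on WGS84 with k₀ = 0.9996 gives E = 362766.552 m, N = 6976524.458 m.

E 362767 m, N 6976524 m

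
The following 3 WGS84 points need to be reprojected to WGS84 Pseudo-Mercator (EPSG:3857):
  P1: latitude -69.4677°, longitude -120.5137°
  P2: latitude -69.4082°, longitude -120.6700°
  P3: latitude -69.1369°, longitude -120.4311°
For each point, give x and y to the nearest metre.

P1: x -13415524 m, y -10897636 m; P2: x -13432923 m, y -10878778 m; P3: x -13406329 m, y -10793445 m

Web Mercator: x = R·λ, y = R·ln tan(π/4+φ/2), R = 6378137 m.
P1 (-69.4677°, -120.5137°) → (-13415523.718, -10897636.356) m.
P2 (-69.4082°, -120.6700°) → (-13432922.954, -10878777.849) m.
P3 (-69.1369°, -120.4311°) → (-13406328.728, -10793444.591) m.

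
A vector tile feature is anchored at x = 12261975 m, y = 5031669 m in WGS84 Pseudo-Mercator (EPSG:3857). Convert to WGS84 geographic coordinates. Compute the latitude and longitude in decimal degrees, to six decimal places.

lat 41.130903°, lon 110.151196°

R = 6378137 m. λ = x/R = 110.15119556°.
φ = 2·arctan(exp(y/R)) − 90° = 2·arctan(2.20096) − 90° = 41.13090271°.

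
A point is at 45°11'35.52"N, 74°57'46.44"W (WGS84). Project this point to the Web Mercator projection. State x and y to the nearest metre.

x -8344832 m, y 5651988 m

Web Mercator is spherical with R = a = 6378137 m.
x = R·λ = 6378137 × -1.308349422 = -8344831.856 m.
y = R·ln tan(π/4 + φ/2) = 6378137 × 0.886150349 = 5651988.326 m.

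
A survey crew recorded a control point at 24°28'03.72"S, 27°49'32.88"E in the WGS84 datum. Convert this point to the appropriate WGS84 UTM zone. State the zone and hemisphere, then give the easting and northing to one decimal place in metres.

Zone 35S: E 583688.6 m, N 7293741.2 m

Longitude 27.8258° lies in the 6° band [24°, 30°), giving zone 35; latitude is south of the equator, so 35S.
Zone 35 central meridian λ₀ = 6×35 − 183 = 27°; Δλ = +0.8258°.
Transverse Mercator on WGS84 with k₀ = 0.9996 gives E = 583688.580 m, N = 7293741.173 m.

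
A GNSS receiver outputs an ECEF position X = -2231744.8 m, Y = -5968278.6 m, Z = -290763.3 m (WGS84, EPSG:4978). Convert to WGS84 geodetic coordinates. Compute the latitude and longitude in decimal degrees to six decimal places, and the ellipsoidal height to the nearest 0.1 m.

lat -2.630300°, lon -110.502500°, h 432.4 m

λ = atan2(Y, X) = -110.50250038°; p = √(X²+Y²) = 6371894.1 m.
Bowring's method on WGS84 (a = 6378137 m, b = 6356752.314 m) gives φ = -2.63030034°, h = 432.380 m.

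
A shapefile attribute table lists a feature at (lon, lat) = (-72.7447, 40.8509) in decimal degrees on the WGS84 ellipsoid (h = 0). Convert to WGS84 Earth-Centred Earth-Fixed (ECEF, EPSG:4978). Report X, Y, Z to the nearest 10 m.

X 1433150 m, Y -4613990 m, Z 4149910 m

WGS84: a = 6378137 m, e² = 0.006694380; N(φ) = a/√(1−e²sin²φ) = 6387290.499 m.
X = (N+h)·cosφ·cosλ = 1433148.962 m; Y = (N+h)·cosφ·sinλ = -4613986.832 m; Z = (N(1−e²)+h)·sinφ = 4149912.658 m.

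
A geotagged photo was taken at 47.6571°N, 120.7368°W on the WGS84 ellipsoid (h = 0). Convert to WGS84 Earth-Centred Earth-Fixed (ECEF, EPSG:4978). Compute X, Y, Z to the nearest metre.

WGS84: a = 6378137 m, e² = 0.006694380; N(φ) = a/√(1−e²sin²φ) = 6389832.143 m.
X = (N+h)·cosφ·cosλ = -2199740.163 m; Y = (N+h)·cosφ·sinλ = -3699370.119 m; Z = (N(1−e²)+h)·sinφ = 4691280.415 m.

X -2199740 m, Y -3699370 m, Z 4691280 m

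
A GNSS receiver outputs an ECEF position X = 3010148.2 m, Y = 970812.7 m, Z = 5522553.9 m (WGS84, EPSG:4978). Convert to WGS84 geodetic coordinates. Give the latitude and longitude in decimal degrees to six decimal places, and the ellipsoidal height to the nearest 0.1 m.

λ = atan2(Y, X) = 17.87519938°; p = √(X²+Y²) = 3162826.2 m.
Bowring's method on WGS84 (a = 6378137 m, b = 6356752.314 m) gives φ = 60.36539990°, h = 2109.700 m.

lat 60.365400°, lon 17.875199°, h 2109.7 m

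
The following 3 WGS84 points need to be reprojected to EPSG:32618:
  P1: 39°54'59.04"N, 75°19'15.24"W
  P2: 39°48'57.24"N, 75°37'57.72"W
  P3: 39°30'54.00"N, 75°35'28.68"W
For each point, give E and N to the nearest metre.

UTM zone 18N: λ₀ = -75°, k₀ = 0.9996.
P1 (39.9164°, -75.3209°) → (472574.672, 4418527.785) m.
P2 (39.8159°, -75.6327°) → (445847.960, 4407515.701) m.
P3 (39.5150°, -75.5913°) → (449171.365, 4374096.106) m.

P1: E 472575 m, N 4418528 m; P2: E 445848 m, N 4407516 m; P3: E 449171 m, N 4374096 m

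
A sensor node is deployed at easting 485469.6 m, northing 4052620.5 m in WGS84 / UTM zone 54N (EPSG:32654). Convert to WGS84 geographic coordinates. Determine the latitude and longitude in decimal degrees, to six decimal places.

Zone 54N: λ₀ = 141°, k₀ = 0.9996, false easting 500000 m.
Meridian distance M = (N − FN)/k₀ = 4054242.2 m.
Inverse transverse Mercator on WGS84 gives φ = 36.61900045°, λ = 140.83750040°.

lat 36.619000°, lon 140.837500°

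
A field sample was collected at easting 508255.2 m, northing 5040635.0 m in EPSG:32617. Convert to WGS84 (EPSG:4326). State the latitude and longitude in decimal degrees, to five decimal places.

lat 45.51920°, lon -80.89430°

Zone 17N: λ₀ = -81°, k₀ = 0.9996, false easting 500000 m.
Meridian distance M = (N − FN)/k₀ = 5042652.1 m.
Inverse transverse Mercator on WGS84 gives φ = 45.51919995°, λ = -80.89429994°.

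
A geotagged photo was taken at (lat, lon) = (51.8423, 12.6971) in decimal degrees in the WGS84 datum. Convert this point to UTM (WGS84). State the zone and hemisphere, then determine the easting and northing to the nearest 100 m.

Zone 33N: E 341400 m, N 5746000 m

Longitude 12.6971° lies in the 6° band [12°, 18°), giving zone 33; latitude is north of the equator, so 33N.
Zone 33 central meridian λ₀ = 6×33 − 183 = 15°; Δλ = -2.3029°.
Transverse Mercator on WGS84 with k₀ = 0.9996 gives E = 341359.807 m, N = 5746006.070 m.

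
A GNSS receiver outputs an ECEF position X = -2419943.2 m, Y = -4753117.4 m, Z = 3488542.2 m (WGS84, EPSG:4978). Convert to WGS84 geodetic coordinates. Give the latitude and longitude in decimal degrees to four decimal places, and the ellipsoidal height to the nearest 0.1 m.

lat 33.3635°, lon -116.9819°, h 1532.0 m

λ = atan2(Y, X) = -116.98189971°; p = √(X²+Y²) = 5333690.1 m.
Bowring's method on WGS84 (a = 6378137 m, b = 6356752.314 m) gives φ = 33.36349970°, h = 1531.969 m.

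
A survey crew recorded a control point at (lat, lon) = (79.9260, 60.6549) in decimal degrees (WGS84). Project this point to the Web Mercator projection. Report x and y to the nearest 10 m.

x 6752070 m, y 15491450 m

Web Mercator is spherical with R = a = 6378137 m.
x = R·λ = 6378137 × 1.058627712 = 6752072.582 m.
y = R·ln tan(π/4 + φ/2) = 6378137 × 2.428835455 = 15491445.285 m.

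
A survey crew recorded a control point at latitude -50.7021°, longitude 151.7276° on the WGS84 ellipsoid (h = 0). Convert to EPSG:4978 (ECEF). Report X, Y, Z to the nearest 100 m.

WGS84: a = 6378137 m, e² = 0.006694380; N(φ) = a/√(1−e²sin²φ) = 6390960.633 m.
X = (N+h)·cosφ·cosλ = -3564859.420 m; Y = (N+h)·cosφ·sinλ = 1917264.510 m; Z = (N(1−e²)+h)·sinφ = -4912622.076 m.

X -3564900 m, Y 1917300 m, Z -4912600 m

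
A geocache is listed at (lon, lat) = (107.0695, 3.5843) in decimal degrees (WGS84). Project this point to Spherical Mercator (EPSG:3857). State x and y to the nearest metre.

Web Mercator is spherical with R = a = 6378137 m.
x = R·λ = 6378137 × 1.868715303 = 11918922.219 m.
y = R·ln tan(π/4 + φ/2) = 6378137 × 0.062598680 = 399262.954 m.

x 11918922 m, y 399263 m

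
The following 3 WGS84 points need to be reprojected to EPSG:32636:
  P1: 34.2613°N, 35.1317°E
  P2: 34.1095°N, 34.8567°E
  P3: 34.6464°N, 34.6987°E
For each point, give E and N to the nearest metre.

UTM zone 36N: λ₀ = 33°, k₀ = 0.9996.
P1 (34.2613°, 35.1317°) → (696269.773, 3793185.054) m.
P2 (34.1095°, 34.8567°) → (671253.111, 3775853.582) m.
P3 (34.6464°, 34.6987°) → (655681.185, 3835143.554) m.

P1: E 696270 m, N 3793185 m; P2: E 671253 m, N 3775854 m; P3: E 655681 m, N 3835144 m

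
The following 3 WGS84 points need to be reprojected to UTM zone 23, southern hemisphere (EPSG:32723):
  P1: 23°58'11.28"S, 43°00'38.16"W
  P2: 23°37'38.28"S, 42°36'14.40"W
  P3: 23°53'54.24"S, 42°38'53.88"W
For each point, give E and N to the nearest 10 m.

UTM zone 23S: λ₀ = -45°, k₀ = 0.9996.
P1 (-23.9698°, -43.0106°) → (702418.639, 7347688.987) m.
P2 (-23.6273°, -42.6040°) → (744445.120, 7384986.268) m.
P3 (-23.8984°, -42.6483°) → (739426.820, 7355030.576) m.

P1: E 702420 m, N 7347690 m; P2: E 744450 m, N 7384990 m; P3: E 739430 m, N 7355030 m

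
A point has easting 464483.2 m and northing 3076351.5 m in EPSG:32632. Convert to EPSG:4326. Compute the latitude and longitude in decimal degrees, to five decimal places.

lat 27.81130°, lon 8.63940°

Zone 32N: λ₀ = 9°, k₀ = 0.9996, false easting 500000 m.
Meridian distance M = (N − FN)/k₀ = 3077582.5 m.
Inverse transverse Mercator on WGS84 gives φ = 27.81129966°, λ = 8.63940006°.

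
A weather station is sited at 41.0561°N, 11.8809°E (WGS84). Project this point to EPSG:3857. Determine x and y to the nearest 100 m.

x 1322600 m, y 5020600 m

Web Mercator is spherical with R = a = 6378137 m.
x = R·λ = 6378137 × 0.207360823 = 1322575.738 m.
y = R·ln tan(π/4 + φ/2) = 6378137 × 0.787160879 = 5020619.926 m.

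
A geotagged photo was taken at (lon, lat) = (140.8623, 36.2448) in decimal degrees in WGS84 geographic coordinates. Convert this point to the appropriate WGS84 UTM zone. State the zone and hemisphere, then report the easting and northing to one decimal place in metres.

Longitude 140.8623° lies in the 6° band [138°, 144°), giving zone 54; latitude is north of the equator, so 54N.
Zone 54 central meridian λ₀ = 6×54 − 183 = 141°; Δλ = -0.1377°.
Transverse Mercator on WGS84 with k₀ = 0.9996 gives E = 487627.892 m, N = 4011109.697 m.

Zone 54N: E 487627.9 m, N 4011109.7 m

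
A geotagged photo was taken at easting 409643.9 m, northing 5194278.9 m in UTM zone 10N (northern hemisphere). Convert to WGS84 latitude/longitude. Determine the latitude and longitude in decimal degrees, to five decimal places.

lat 46.89590°, lon -124.18620°

Zone 10N: λ₀ = -123°, k₀ = 0.9996, false easting 500000 m.
Meridian distance M = (N − FN)/k₀ = 5196357.4 m.
Inverse transverse Mercator on WGS84 gives φ = 46.89589999°, λ = -124.18619963°.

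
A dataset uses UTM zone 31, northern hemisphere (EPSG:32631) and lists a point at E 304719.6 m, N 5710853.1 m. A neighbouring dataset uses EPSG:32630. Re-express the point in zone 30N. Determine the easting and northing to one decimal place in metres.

UTM 31N → geographic: φ = 51.51499975°, λ = 0.18549945°.
UTM 30N (λ₀ = -3°) forward: E = 721016.040 m, N = 5711908.867 m.

E 721016.0 m, N 5711908.9 m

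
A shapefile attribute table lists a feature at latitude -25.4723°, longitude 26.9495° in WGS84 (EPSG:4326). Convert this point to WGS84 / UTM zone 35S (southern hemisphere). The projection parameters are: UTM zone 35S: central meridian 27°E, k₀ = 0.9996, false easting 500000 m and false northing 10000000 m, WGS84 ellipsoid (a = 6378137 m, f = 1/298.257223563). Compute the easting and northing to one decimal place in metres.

E 494923.7 m, N 7182752.5 m

Zone 35 central meridian λ₀ = 6×35 − 183 = 27°; Δλ = -0.0505°.
Transverse Mercator on WGS84 with k₀ = 0.9996 gives E = 494923.712 m, N = 7182752.516 m.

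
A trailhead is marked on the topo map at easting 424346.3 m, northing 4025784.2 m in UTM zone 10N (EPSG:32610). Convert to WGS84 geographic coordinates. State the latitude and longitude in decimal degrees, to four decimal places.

lat 36.3742°, lon -123.8434°

Zone 10N: λ₀ = -123°, k₀ = 0.9996, false easting 500000 m.
Meridian distance M = (N − FN)/k₀ = 4027395.2 m.
Inverse transverse Mercator on WGS84 gives φ = 36.37419965°, λ = -123.84339970°.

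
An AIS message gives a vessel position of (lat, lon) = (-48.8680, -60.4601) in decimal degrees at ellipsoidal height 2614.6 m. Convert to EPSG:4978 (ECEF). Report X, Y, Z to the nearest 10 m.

WGS84: a = 6378137 m, e² = 0.006694380; N(φ) = a/√(1−e²sin²φ) = 6390282.895 m.
X = (N+h)·cosφ·cosλ = 2073298.924 m; Y = (N+h)·cosφ·sinλ = -3658596.409 m; Z = (N(1−e²)+h)·sinφ = -4782884.671 m.

X 2073300 m, Y -3658600 m, Z -4782880 m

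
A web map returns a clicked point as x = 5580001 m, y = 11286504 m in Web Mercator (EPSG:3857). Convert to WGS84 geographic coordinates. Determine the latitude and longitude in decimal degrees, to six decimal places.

lat 70.658501°, lon 50.126002°

R = 6378137 m. λ = x/R = 50.12600184°.
φ = 2·arctan(exp(y/R)) − 90° = 2·arctan(5.86828) − 90° = 70.65850114°.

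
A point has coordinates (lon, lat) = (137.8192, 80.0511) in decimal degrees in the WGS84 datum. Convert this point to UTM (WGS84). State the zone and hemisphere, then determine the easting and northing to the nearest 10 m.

Zone 53N: E 554360 m, N 8888610 m

Longitude 137.8192° lies in the 6° band [132°, 138°), giving zone 53; latitude is north of the equator, so 53N.
Zone 53 central meridian λ₀ = 6×53 − 183 = 135°; Δλ = +2.8192°.
Transverse Mercator on WGS84 with k₀ = 0.9996 gives E = 554355.217 m, N = 8888606.794 m.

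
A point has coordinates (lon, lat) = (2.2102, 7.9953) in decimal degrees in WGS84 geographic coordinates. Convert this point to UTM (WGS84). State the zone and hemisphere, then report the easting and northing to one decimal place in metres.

Zone 31N: E 412961.0 m, N 883861.7 m

Longitude 2.2102° lies in the 6° band [0°, 6°), giving zone 31; latitude is north of the equator, so 31N.
Zone 31 central meridian λ₀ = 6×31 − 183 = 3°; Δλ = -0.7898°.
Transverse Mercator on WGS84 with k₀ = 0.9996 gives E = 412961.018 m, N = 883861.704 m.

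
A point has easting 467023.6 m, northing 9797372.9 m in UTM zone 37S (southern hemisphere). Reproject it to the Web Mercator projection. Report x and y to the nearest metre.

Unproject from UTM 37S (λ₀ = 39°) → φ = -1.83319996°, λ = 38.70350001°.
Web Mercator (R = 6378137 m): x = 4308453.913 m, y = -204105.713 m.

x 4308454 m, y -204106 m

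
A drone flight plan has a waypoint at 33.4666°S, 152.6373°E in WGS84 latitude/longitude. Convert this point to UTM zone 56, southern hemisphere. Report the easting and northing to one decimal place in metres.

E 466297.5 m, N 6296925.0 m

Zone 56 central meridian λ₀ = 6×56 − 183 = 153°; Δλ = -0.3627°.
Transverse Mercator on WGS84 with k₀ = 0.9996 gives E = 466297.453 m, N = 6296924.969 m.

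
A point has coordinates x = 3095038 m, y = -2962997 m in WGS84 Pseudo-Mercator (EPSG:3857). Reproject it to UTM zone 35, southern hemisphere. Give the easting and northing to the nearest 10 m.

Web Mercator inverse (R = 6378137 m) → φ = -25.70829777°, λ = 27.80319940°.
UTM 35S forward: E = 580581.458 m, N = 7156374.667 m.

E 580580 m, N 7156370 m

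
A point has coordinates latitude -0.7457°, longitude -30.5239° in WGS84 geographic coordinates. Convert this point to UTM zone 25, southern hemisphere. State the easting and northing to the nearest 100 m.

E 775600 m, N 9917500 m

Zone 25 central meridian λ₀ = 6×25 − 183 = -33°; Δλ = +2.4761°.
Transverse Mercator on WGS84 with k₀ = 0.9996 gives E = 775591.103 m, N = 9917500.160 m.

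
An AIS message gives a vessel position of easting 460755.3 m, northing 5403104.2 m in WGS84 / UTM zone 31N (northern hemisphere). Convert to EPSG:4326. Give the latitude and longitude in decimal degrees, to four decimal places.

Zone 31N: λ₀ = 3°, k₀ = 0.9996, false easting 500000 m.
Meridian distance M = (N − FN)/k₀ = 5405266.3 m.
Inverse transverse Mercator on WGS84 gives φ = 48.77970037°, λ = 2.46579992°.

lat 48.7797°, lon 2.4658°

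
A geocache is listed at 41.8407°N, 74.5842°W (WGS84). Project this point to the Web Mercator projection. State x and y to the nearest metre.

x -8302675 m, y 5137147 m

Web Mercator is spherical with R = a = 6378137 m.
x = R·λ = 6378137 × -1.301739860 = -8302675.165 m.
y = R·ln tan(π/4 + φ/2) = 6378137 × 0.805430624 = 5137146.865 m.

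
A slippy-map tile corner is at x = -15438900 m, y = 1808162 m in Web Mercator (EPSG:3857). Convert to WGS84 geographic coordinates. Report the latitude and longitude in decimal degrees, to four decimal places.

R = 6378137 m. λ = x/R = -138.68999840°.
φ = 2·arctan(exp(y/R)) − 90° = 2·arctan(1.32776) − 90° = 16.02969613°.

lat 16.0297°, lon -138.6900°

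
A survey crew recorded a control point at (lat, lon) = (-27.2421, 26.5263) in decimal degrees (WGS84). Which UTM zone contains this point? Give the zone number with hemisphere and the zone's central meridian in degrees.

Zone 35S, central meridian 27°

UTM zone = ⌊(λ + 180)/6⌋ + 1; 26.5263° ∈ [24°, 30°) → zone 35.
Hemisphere: S (φ < 0).
Central meridian λ₀ = 6×35 − 183 = 27°.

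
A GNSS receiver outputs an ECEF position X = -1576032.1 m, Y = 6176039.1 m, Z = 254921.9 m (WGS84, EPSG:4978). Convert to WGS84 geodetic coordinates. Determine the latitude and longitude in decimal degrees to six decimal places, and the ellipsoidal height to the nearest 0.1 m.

λ = atan2(Y, X) = 104.31550015°; p = √(X²+Y²) = 6373957.7 m.
Bowring's method on WGS84 (a = 6378137 m, b = 6356752.314 m) gives φ = 2.30569975°, h = 950.648 m.

lat 2.305700°, lon 104.315500°, h 950.6 m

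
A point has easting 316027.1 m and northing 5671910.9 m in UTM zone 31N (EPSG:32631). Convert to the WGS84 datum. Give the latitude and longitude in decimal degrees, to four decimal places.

lat 51.1690°, lon 0.3684°

Zone 31N: λ₀ = 3°, k₀ = 0.9996, false easting 500000 m.
Meridian distance M = (N − FN)/k₀ = 5674180.6 m.
Inverse transverse Mercator on WGS84 gives φ = 51.16900031°, λ = 0.36840011°.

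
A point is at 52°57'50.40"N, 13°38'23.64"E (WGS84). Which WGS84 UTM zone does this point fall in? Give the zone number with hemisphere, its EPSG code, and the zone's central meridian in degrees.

UTM zone = ⌊(λ + 180)/6⌋ + 1; 13.6399° ∈ [12°, 18°) → zone 33.
Hemisphere: N (φ ≥ 0).
Central meridian λ₀ = 6×33 − 183 = 15°.
EPSG code: 32633.

Zone 33N (EPSG:32633), central meridian 15°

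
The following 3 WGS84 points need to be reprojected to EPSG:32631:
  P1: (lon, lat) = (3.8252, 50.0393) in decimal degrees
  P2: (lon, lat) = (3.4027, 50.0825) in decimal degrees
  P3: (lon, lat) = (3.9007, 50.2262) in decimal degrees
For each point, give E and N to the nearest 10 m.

P1: E 559090 m, N 5543330 m; P2: E 528810 m, N 5547880 m; P3: E 564250 m, N 5564170 m

UTM zone 31N: λ₀ = 3°, k₀ = 0.9996.
P1 (50.0393°, 3.8252°) → (559091.092, 5543326.443) m.
P2 (50.0825°, 3.4027°) → (528810.873, 5547881.150) m.
P3 (50.2262°, 3.9007°) → (564246.686, 5564169.280) m.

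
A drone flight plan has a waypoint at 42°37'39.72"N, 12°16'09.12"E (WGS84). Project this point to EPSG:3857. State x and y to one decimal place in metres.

Web Mercator is spherical with R = a = 6378137 m.
x = R·λ = 6378137 × 0.214137937 = 1365801.096 m.
y = R·ln tan(π/4 + φ/2) = 6378137 × 0.823982707 = 5255474.590 m.

x 1365801.1 m, y 5255474.6 m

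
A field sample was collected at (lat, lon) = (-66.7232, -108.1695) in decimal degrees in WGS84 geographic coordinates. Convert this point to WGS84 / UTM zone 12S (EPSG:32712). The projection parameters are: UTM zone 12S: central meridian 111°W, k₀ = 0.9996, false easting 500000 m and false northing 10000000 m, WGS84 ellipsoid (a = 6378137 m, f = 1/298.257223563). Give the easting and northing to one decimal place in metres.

E 624783.5 m, N 2596644.1 m

Zone 12 central meridian λ₀ = 6×12 − 183 = -111°; Δλ = +2.8305°.
Transverse Mercator on WGS84 with k₀ = 0.9996 gives E = 624783.497 m, N = 2596644.113 m.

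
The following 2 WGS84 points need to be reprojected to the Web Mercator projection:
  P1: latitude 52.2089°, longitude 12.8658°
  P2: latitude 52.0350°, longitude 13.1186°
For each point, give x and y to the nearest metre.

P1: x 1432214 m, y 6837986 m; P2: x 1460356 m, y 6806456 m

Web Mercator: x = R·λ, y = R·ln tan(π/4+φ/2), R = 6378137 m.
P1 (52.2089°, 12.8658°) → (1432214.305, 6837985.747) m.
P2 (52.0350°, 13.1186°) → (1460355.872, 6806456.379) m.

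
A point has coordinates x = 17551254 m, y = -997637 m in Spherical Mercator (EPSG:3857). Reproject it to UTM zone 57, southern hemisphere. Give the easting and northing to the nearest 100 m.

E 353300 m, N 9013100 m

Web Mercator inverse (R = 6378137 m) → φ = -8.92560431°, λ = 157.66559724°.
UTM 57S forward: E = 353287.918 m, N = 9013107.682 m.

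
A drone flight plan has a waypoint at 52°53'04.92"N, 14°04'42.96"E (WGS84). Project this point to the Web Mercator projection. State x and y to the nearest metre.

Web Mercator is spherical with R = a = 6378137 m.
x = R·λ = 6378137 × 0.245717924 = 1567222.583 m.
y = R·ln tan(π/4 + φ/2) = 6378137 × 1.091494108 = 6961698.953 m.

x 1567223 m, y 6961699 m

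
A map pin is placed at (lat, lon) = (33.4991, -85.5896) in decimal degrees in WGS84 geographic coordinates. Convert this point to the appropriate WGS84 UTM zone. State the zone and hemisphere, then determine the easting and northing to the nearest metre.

Zone 16N: E 631012 m, N 3707510 m

Longitude -85.5896° lies in the 6° band [-90°, -84°), giving zone 16; latitude is north of the equator, so 16N.
Zone 16 central meridian λ₀ = 6×16 − 183 = -87°; Δλ = +1.4104°.
Transverse Mercator on WGS84 with k₀ = 0.9996 gives E = 631012.101 m, N = 3707509.527 m.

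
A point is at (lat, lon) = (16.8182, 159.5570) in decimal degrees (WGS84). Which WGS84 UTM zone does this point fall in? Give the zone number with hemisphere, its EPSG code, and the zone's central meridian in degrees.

Zone 57N (EPSG:32657), central meridian 159°

UTM zone = ⌊(λ + 180)/6⌋ + 1; 159.5570° ∈ [156°, 162°) → zone 57.
Hemisphere: N (φ ≥ 0).
Central meridian λ₀ = 6×57 − 183 = 159°.
EPSG code: 32657.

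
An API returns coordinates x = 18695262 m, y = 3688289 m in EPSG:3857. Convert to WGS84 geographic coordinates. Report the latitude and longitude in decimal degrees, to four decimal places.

R = 6378137 m. λ = x/R = 167.94239595°.
φ = 2·arctan(exp(y/R)) − 90° = 2·arctan(1.78295) − 90° = 31.42669898°.

lat 31.4267°, lon 167.9424°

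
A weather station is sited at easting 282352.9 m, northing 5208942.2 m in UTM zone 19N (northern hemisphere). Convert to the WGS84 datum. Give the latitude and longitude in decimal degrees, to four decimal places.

lat 46.9982°, lon -71.8628°

Zone 19N: λ₀ = -69°, k₀ = 0.9996, false easting 500000 m.
Meridian distance M = (N − FN)/k₀ = 5211026.6 m.
Inverse transverse Mercator on WGS84 gives φ = 46.99819969°, λ = -71.86279981°.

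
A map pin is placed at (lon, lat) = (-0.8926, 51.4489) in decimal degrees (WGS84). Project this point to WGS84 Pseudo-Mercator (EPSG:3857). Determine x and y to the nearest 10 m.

Web Mercator is spherical with R = a = 6378137 m.
x = R·λ = 6378137 × -0.015578809 = -99363.777 m.
y = R·ln tan(π/4 + φ/2) = 6378137 × 1.050633811 = 6701086.382 m.

x -99360 m, y 6701090 m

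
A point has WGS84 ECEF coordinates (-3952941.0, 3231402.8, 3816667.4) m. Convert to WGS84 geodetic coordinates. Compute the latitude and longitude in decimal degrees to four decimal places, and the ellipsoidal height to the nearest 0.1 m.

λ = atan2(Y, X) = 140.73510025°; p = √(X²+Y²) = 5105654.4 m.
Bowring's method on WGS84 (a = 6378137 m, b = 6356752.314 m) gives φ = 36.96409997°, h = 4085.757 m.

lat 36.9641°, lon 140.7351°, h 4085.8 m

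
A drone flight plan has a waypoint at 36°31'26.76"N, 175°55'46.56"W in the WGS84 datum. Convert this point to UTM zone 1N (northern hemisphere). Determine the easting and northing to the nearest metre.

Zone 1 central meridian λ₀ = 6×1 − 183 = -177°; Δλ = +1.0704°.
Transverse Mercator on WGS84 with k₀ = 0.9996 gives E = 595831.880 m, N = 4042614.158 m.

E 595832 m, N 4042614 m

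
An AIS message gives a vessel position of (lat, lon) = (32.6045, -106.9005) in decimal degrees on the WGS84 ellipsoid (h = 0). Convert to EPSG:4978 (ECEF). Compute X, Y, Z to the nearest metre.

WGS84: a = 6378137 m, e² = 0.006694380; N(φ) = a/√(1−e²sin²φ) = 6384344.584 m.
X = (N+h)·cosφ·cosλ = -1563509.976 m; Y = (N+h)·cosφ·sinλ = -5145955.837 m; Z = (N(1−e²)+h)·sinφ = 3417091.284 m.

X -1563510 m, Y -5145956 m, Z 3417091 m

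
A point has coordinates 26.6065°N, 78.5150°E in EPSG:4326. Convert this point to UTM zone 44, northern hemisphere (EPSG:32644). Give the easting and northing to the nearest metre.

Zone 44 central meridian λ₀ = 6×44 − 183 = 81°; Δλ = -2.4850°.
Transverse Mercator on WGS84 with k₀ = 0.9996 gives E = 252551.113 m, N = 2945256.969 m.

E 252551 m, N 2945257 m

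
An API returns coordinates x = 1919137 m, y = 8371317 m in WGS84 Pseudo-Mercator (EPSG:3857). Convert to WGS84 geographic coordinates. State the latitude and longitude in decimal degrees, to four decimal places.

R = 6378137 m. λ = x/R = 17.23990099°.
φ = 2·arctan(exp(y/R)) − 90° = 2·arctan(3.71546) − 90° = 59.87209888°.

lat 59.8721°, lon 17.2399°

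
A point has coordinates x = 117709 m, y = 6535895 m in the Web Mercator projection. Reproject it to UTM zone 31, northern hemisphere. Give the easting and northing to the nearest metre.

Web Mercator inverse (R = 6378137 m) → φ = 50.51470227°, λ = 1.05739794°.
UTM 31N forward: E = 362276.396 m, N = 5597662.446 m.

E 362276 m, N 5597662 m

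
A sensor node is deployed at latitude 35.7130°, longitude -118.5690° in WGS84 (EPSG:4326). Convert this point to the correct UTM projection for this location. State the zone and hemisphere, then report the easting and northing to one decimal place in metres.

Zone 11N: E 358073.5 m, N 3953251.2 m

Longitude -118.5690° lies in the 6° band [-120°, -114°), giving zone 11; latitude is north of the equator, so 11N.
Zone 11 central meridian λ₀ = 6×11 − 183 = -117°; Δλ = -1.5690°.
Transverse Mercator on WGS84 with k₀ = 0.9996 gives E = 358073.463 m, N = 3953251.225 m.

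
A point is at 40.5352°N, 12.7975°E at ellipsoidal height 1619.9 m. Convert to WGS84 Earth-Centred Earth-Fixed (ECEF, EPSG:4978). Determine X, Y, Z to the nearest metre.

X 4734911 m, Y 1075528 m, Z 4124384 m

WGS84: a = 6378137 m, e² = 0.006694380; N(φ) = a/√(1−e²sin²φ) = 6387173.696 m.
X = (N+h)·cosφ·cosλ = 4734910.725 m; Y = (N+h)·cosφ·sinλ = 1075528.062 m; Z = (N(1−e²)+h)·sinφ = 4124384.159 m.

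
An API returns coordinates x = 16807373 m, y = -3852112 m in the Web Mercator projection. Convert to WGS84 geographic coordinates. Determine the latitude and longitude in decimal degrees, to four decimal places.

lat -32.6740°, lon 150.9832°

R = 6378137 m. λ = x/R = 150.98320052°.
φ = 2·arctan(exp(y/R)) − 90° = 2·arctan(0.54665) − 90° = -32.67399675°.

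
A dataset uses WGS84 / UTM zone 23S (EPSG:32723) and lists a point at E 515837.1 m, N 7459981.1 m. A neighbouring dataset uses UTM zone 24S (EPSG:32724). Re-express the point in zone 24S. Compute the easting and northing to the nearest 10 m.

E -99920 m, N 7448020 m

UTM 23S → geographic: φ = -22.96829980°, λ = -44.84550004°.
UTM 24S (λ₀ = -39°) forward: E = -99924.217 m, N = 7448019.077 m.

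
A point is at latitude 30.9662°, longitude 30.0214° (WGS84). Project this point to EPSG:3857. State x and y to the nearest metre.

x 3341967 m, y 3628360 m

Web Mercator is spherical with R = a = 6378137 m.
x = R·λ = 6378137 × 0.523972276 = 3341966.961 m.
y = R·ln tan(π/4 + φ/2) = 6378137 × 0.568874633 = 3628360.348 m.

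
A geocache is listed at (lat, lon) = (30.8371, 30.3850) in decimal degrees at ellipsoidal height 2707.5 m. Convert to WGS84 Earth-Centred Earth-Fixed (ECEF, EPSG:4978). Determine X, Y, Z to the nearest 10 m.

X 4730400 m, Y 2773650 m, Z 3251790 m

WGS84: a = 6378137 m, e² = 0.006694380; N(φ) = a/√(1−e²sin²φ) = 6383753.982 m.
X = (N+h)·cosφ·cosλ = 4730402.526 m; Y = (N+h)·cosφ·sinλ = 2773646.238 m; Z = (N(1−e²)+h)·sinφ = 3251787.385 m.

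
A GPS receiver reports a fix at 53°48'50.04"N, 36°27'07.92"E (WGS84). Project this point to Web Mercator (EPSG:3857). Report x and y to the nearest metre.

x 4057840 m, y 7134990 m

Web Mercator is spherical with R = a = 6378137 m.
x = R·λ = 6378137 × 0.636210910 = 4057840.342 m.
y = R·ln tan(π/4 + φ/2) = 6378137 × 1.118663595 = 7134989.669 m.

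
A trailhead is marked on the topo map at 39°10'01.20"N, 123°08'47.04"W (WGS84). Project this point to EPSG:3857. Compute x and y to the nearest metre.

Web Mercator is spherical with R = a = 6378137 m.
x = R·λ = 6378137 × -2.149310142 = -13708594.541 m.
y = R·ln tan(π/4 + φ/2) = 6378137 × 0.744045040 = 4745621.199 m.

x -13708595 m, y 4745621 m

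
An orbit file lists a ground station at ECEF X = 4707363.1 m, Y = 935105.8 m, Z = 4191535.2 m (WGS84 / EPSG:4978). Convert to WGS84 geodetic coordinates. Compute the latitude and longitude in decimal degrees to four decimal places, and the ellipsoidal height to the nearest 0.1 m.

lat 41.3232°, lon 11.2354°, h 3164.2 m

λ = atan2(Y, X) = 11.23539977°; p = √(X²+Y²) = 4799342.7 m.
Bowring's method on WGS84 (a = 6378137 m, b = 6356752.314 m) gives φ = 41.32319975°, h = 3164.159 m.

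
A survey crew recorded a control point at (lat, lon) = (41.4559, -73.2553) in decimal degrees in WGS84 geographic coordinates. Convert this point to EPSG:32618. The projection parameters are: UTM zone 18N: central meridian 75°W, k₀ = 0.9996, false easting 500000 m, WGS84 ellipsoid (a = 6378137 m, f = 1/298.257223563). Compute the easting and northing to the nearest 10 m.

Zone 18 central meridian λ₀ = 6×18 − 183 = -75°; Δλ = +1.7447°.
Transverse Mercator on WGS84 with k₀ = 0.9996 gives E = 645719.063 m, N = 4590837.367 m.

E 645720 m, N 4590840 m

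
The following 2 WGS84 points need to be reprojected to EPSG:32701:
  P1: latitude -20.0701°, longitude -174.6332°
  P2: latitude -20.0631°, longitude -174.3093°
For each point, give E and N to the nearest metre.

UTM zone 1S: λ₀ = -177°, k₀ = 0.9996.
P1 (-20.0701°, -174.6332°) → (747524.056, 7779006.270) m.
P2 (-20.0631°, -174.3093°) → (781428.601, 7779267.890) m.

P1: E 747524 m, N 7779006 m; P2: E 781429 m, N 7779268 m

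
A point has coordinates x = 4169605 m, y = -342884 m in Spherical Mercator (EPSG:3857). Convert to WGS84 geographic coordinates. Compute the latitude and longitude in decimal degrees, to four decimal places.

R = 6378137 m. λ = x/R = 37.45619900°.
φ = 2·arctan(exp(y/R)) − 90° = 2·arctan(0.94766) − 90° = -3.07869680°.

lat -3.0787°, lon 37.4562°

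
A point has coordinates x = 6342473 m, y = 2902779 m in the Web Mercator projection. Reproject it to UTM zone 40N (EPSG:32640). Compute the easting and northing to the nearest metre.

E 497522 m, N 2789298 m

Web Mercator inverse (R = 6378137 m) → φ = 25.21990285°, λ = 56.97540435°.
UTM 40N forward: E = 497522.496 m, N = 2789297.864 m.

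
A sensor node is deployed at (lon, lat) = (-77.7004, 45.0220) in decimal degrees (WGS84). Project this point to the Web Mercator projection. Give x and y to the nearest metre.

x -8649569 m, y 5624986 m

Web Mercator is spherical with R = a = 6378137 m.
x = R·λ = 6378137 × -1.356127810 = -8649568.962 m.
y = R·ln tan(π/4 + φ/2) = 6378137 × 0.881916710 = 5624985.601 m.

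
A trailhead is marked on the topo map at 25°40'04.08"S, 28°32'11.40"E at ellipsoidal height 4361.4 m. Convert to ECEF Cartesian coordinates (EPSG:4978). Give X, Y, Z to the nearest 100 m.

X 5057000 m, Y 2749900 m, Z -2747800 m

WGS84: a = 6378137 m, e² = 0.006694380; N(φ) = a/√(1−e²sin²φ) = 6382146.271 m.
X = (N+h)·cosφ·cosλ = 5056976.160 m; Y = (N+h)·cosφ·sinλ = 2749886.703 m; Z = (N(1−e²)+h)·sinφ = -2747826.261 m.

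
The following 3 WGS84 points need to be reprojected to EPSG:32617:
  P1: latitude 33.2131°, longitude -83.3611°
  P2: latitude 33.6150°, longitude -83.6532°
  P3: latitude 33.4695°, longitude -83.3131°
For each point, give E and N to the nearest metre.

P1: E 279943 m, N 3677396 m; P2: E 253849 m, N 3722626 m; P3: E 285048 m, N 3705731 m

UTM zone 17N: λ₀ = -81°, k₀ = 0.9996.
P1 (33.2131°, -83.3611°) → (279942.521, 3677396.099) m.
P2 (33.6150°, -83.6532°) → (253848.575, 3722625.810) m.
P3 (33.4695°, -83.3131°) → (285048.469, 3705731.397) m.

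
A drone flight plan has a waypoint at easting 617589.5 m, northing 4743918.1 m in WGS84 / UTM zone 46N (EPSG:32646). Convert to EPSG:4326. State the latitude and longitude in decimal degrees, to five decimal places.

Zone 46N: λ₀ = 93°, k₀ = 0.9996, false easting 500000 m.
Meridian distance M = (N − FN)/k₀ = 4745816.4 m.
Inverse transverse Mercator on WGS84 gives φ = 42.83879971°, λ = 94.43890059°.

lat 42.83880°, lon 94.43890°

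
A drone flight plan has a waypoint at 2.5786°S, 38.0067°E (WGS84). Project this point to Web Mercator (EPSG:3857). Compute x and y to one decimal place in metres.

Web Mercator is spherical with R = a = 6378137 m.
x = R·λ = 6378137 × 0.663342053 = 4230886.491 m.
y = R·ln tan(π/4 + φ/2) = 6378137 × -0.045020260 = -287145.389 m.

x 4230886.5 m, y -287145.4 m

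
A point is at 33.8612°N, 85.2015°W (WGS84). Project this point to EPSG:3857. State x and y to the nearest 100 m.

Web Mercator is spherical with R = a = 6378137 m.
x = R·λ = 6378137 × -1.487046703 = -9484587.595 m.
y = R·ln tan(π/4 + φ/2) = 6378137 × 0.628738418 = 4010179.769 m.

x -9484600 m, y 4010200 m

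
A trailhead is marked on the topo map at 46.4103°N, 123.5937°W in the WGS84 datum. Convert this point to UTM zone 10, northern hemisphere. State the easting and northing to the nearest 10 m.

Zone 10 central meridian λ₀ = 6×10 − 183 = -123°; Δλ = -0.5937°.
Transverse Mercator on WGS84 with k₀ = 0.9996 gives E = 454369.457 m, N = 5139807.515 m.

E 454370 m, N 5139810 m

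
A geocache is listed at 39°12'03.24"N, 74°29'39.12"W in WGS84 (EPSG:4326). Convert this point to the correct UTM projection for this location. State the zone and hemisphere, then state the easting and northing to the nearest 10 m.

Zone 18N: E 543670 m, N 4339190 m

Longitude -74.4942° lies in the 6° band [-78°, -72°), giving zone 18; latitude is north of the equator, so 18N.
Zone 18 central meridian λ₀ = 6×18 − 183 = -75°; Δλ = +0.5058°.
Transverse Mercator on WGS84 with k₀ = 0.9996 gives E = 543674.098 m, N = 4339192.901 m.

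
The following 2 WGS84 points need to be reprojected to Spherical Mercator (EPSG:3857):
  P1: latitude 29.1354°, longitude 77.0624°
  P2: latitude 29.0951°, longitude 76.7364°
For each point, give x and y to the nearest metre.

P1: x 8578547 m, y 3392891 m; P2: x 8542257 m, y 3387756 m

Web Mercator: x = R·λ, y = R·ln tan(π/4+φ/2), R = 6378137 m.
P1 (29.1354°, 77.0624°) → (8578547.127, 3392890.734) m.
P2 (29.0951°, 76.7364°) → (8542256.973, 3387755.711) m.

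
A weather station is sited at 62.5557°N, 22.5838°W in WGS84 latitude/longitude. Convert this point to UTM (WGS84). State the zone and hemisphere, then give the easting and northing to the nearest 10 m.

Longitude -22.5838° lies in the 6° band [-24°, -18°), giving zone 27; latitude is north of the equator, so 27N.
Zone 27 central meridian λ₀ = 6×27 − 183 = -21°; Δλ = -1.5838°.
Transverse Mercator on WGS84 with k₀ = 0.9996 gives E = 418565.673 m, N = 6937087.131 m.

Zone 27N: E 418570 m, N 6937090 m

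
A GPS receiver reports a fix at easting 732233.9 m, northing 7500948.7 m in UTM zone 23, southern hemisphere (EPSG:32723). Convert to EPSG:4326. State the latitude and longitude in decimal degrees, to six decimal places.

lat -22.582400°, lon -42.741200°

Zone 23S: λ₀ = -45°, k₀ = 0.9996, false easting 500000 m, false northing 10000000 m.
Meridian distance M = (N − FN)/k₀ = -2500051.3 m.
Inverse transverse Mercator on WGS84 gives φ = -22.58239996°, λ = -42.74120040°.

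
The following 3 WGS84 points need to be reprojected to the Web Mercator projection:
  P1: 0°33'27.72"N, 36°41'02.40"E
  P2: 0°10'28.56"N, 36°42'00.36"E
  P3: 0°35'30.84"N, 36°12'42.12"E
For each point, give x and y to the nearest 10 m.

Web Mercator: x = R·λ, y = R·ln tan(π/4+φ/2), R = 6378137 m.
P1 (0.5577°, 36.6840°) → (4083644.200, 62083.860) m.
P2 (0.1746°, 36.7001°) → (4085436.444, 19436.413) m.
P3 (0.5919°, 36.2117°) → (4031068.005, 65891.179) m.

P1: x 4083640 m, y 62080 m; P2: x 4085440 m, y 19440 m; P3: x 4031070 m, y 65890 m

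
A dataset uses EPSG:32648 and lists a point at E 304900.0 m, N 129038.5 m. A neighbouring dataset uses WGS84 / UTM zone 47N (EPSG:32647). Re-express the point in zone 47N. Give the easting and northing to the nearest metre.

UTM 48N → geographic: φ = 1.16690001°, λ = 103.24659967°.
UTM 47N (λ₀ = 99°) forward: E = 972878.587 m, N = 129335.067 m.

E 972879 m, N 129335 m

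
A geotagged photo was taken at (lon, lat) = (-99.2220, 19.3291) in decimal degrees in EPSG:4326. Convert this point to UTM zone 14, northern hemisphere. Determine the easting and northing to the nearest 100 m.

E 476700 m, N 2137300 m

Zone 14 central meridian λ₀ = 6×14 − 183 = -99°; Δλ = -0.2220°.
Transverse Mercator on WGS84 with k₀ = 0.9996 gives E = 476680.797 m, N = 2137257.244 m.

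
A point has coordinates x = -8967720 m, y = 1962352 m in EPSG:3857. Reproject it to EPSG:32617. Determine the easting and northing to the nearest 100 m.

E 546900 m, N 1919000 m

Web Mercator inverse (R = 6378137 m) → φ = 17.35640119°, λ = -80.55839940°.
UTM 17N forward: E = 546916.032 m, N = 1919036.543 m.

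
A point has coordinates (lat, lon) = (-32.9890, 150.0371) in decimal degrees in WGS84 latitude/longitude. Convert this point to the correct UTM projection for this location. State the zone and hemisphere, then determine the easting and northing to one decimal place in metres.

Zone 56S: E 223133.3 m, N 6346032.6 m

Longitude 150.0371° lies in the 6° band [150°, 156°), giving zone 56; latitude is south of the equator, so 56S.
Zone 56 central meridian λ₀ = 6×56 − 183 = 153°; Δλ = -2.9629°.
Transverse Mercator on WGS84 with k₀ = 0.9996 gives E = 223133.270 m, N = 6346032.640 m.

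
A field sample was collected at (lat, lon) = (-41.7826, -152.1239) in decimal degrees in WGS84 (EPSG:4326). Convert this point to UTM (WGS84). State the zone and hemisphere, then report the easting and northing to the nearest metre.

Longitude -152.1239° lies in the 6° band [-156°, -150°), giving zone 5; latitude is south of the equator, so 5S.
Zone 5 central meridian λ₀ = 6×5 − 183 = -153°; Δλ = +0.8761°.
Transverse Mercator on WGS84 with k₀ = 0.9996 gives E = 572803.282 m, N = 5373990.101 m.

Zone 5S: E 572803 m, N 5373990 m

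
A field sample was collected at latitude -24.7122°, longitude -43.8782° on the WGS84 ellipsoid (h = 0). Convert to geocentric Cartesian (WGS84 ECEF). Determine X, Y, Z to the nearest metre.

X 4178863 m, Y -4018348 m, Z -2650148 m

WGS84: a = 6378137 m, e² = 0.006694380; N(φ) = a/√(1−e²sin²φ) = 6381871.512 m.
X = (N+h)·cosφ·cosλ = 4178862.665 m; Y = (N+h)·cosφ·sinλ = -4018348.115 m; Z = (N(1−e²)+h)·sinφ = -2650147.816 m.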